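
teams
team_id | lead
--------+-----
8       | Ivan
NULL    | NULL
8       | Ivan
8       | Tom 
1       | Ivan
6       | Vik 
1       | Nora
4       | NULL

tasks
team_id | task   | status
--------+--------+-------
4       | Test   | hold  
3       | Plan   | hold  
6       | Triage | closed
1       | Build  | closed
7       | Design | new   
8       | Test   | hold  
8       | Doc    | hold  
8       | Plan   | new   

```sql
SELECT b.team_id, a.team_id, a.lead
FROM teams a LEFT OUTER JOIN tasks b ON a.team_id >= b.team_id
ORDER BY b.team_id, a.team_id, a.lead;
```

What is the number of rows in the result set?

LEFT JOIN keeps every row from `teams`; unmatched rows get NULL for `tasks`'s columns.
Matching on a.team_id >= b.team_id. A NULL in a compared column never satisfies the condition.
- team_id=8: 8 matching b row(s), so 8 row(s) emitted.
- team_id=NULL: no b row matches, row kept with b columns NULL.
- team_id=8: 8 matching b row(s), so 8 row(s) emitted.
- team_id=8: 8 matching b row(s), so 8 row(s) emitted.
- team_id=1: 1 matching b row(s), so 1 row(s) emitted.
- team_id=6: 4 matching b row(s), so 4 row(s) emitted.
- team_id=1: 1 matching b row(s), so 1 row(s) emitted.
- team_id=4: 3 matching b row(s), so 3 row(s) emitted.
Total: 33 matched + 1 padded = 34 rows.

34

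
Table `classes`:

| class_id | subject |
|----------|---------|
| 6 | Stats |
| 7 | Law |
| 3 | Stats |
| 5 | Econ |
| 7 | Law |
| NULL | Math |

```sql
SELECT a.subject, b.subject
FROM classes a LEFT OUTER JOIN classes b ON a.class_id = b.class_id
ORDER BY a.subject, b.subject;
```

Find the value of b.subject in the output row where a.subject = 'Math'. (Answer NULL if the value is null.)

NULL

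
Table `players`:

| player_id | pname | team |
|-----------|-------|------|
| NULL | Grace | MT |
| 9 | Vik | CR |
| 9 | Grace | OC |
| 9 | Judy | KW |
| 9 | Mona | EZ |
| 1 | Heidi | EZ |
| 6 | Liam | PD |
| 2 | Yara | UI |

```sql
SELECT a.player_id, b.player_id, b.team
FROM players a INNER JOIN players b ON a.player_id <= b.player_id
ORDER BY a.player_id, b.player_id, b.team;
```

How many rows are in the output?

34

INNER JOIN keeps only pairs where the ON condition holds.
Matching on a.player_id <= b.player_id. A NULL in a compared column never satisfies the condition.
- player_id=NULL: no matching b row, dropped.
- player_id=9: 4 matching b row(s), so 4 row(s) emitted.
- player_id=9: 4 matching b row(s), so 4 row(s) emitted.
- player_id=9: 4 matching b row(s), so 4 row(s) emitted.
- player_id=9: 4 matching b row(s), so 4 row(s) emitted.
- player_id=1: 7 matching b row(s), so 7 row(s) emitted.
- player_id=6: 5 matching b row(s), so 5 row(s) emitted.
- player_id=2: 6 matching b row(s), so 6 row(s) emitted.
Total: 34 rows.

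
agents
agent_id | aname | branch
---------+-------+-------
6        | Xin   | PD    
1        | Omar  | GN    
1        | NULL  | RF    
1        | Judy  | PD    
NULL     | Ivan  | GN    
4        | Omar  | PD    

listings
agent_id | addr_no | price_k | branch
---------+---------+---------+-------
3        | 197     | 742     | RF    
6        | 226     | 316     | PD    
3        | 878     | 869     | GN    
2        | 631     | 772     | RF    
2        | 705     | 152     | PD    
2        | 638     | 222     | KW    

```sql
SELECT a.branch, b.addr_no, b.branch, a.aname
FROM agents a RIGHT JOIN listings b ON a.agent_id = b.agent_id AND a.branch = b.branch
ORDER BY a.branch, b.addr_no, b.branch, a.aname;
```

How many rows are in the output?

6

RIGHT JOIN keeps every row from `listings`; unmatched rows get NULL for `agents`'s columns.
Matching on a.agent_id = b.agent_id AND a.branch = b.branch. A NULL in a compared column never satisfies the condition.
Matched pairs: 1; unmatched b rows kept: 5.
Total: 1 matched + 5 padded = 6 rows.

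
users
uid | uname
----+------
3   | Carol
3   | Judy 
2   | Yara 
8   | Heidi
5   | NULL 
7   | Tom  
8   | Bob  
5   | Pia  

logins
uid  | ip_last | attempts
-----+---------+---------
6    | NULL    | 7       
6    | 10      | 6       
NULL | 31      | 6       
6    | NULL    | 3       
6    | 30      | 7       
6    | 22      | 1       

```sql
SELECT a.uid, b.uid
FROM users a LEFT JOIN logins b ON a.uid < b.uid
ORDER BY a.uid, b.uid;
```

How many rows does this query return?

LEFT JOIN keeps every row from `users`; unmatched rows get NULL for `logins`'s columns.
Matching on a.uid < b.uid. A NULL in a compared column never satisfies the condition.
Matched pairs: 25; unmatched a rows kept: 3.
Total: 25 matched + 3 padded = 28 rows.

28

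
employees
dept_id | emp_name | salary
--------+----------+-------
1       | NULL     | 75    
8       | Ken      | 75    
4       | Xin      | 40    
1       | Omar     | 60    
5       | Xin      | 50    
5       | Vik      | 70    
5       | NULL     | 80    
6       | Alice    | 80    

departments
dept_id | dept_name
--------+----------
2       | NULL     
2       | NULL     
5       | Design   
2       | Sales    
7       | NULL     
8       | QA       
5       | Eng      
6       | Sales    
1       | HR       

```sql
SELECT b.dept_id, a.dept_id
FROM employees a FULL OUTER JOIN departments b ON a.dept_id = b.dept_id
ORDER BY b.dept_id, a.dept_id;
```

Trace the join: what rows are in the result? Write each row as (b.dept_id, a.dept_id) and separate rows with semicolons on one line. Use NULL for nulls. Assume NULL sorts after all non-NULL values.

(1, 1); (1, 1); (2, NULL); (2, NULL); (2, NULL); (5, 5); (5, 5); (5, 5); (5, 5); (5, 5); (5, 5); (6, 6); (7, NULL); (8, 8); (NULL, 4)

FULL OUTER JOIN keeps every row from both sides; unmatched rows get NULL for the other side's columns.
Matching on a.dept_id = b.dept_id.
Matched pairs: 10; unmatched a rows kept: 1; unmatched b rows kept: 4.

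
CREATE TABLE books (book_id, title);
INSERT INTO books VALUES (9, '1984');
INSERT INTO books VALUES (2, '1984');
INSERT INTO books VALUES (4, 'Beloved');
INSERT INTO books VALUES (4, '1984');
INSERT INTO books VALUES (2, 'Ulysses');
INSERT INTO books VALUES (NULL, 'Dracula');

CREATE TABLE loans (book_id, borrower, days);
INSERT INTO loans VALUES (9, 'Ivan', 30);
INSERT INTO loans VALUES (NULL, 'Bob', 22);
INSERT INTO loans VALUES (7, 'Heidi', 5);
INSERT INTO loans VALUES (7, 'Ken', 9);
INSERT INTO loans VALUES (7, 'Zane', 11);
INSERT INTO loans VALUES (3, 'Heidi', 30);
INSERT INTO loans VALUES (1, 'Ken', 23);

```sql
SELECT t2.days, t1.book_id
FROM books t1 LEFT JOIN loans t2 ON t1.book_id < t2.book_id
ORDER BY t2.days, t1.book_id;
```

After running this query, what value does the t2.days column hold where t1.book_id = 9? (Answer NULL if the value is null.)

LEFT JOIN keeps every row from `books`; unmatched rows get NULL for `loans`'s columns.
Matching on t1.book_id < t2.book_id. A NULL in a compared column never satisfies the condition.
- t1[0] book_id=9 → no match; kept with NULLs on the t2 side.
- t1[1] book_id=2 → 5 match(es) in t2 → 5 row(s).
- t1[2] book_id=4 → 4 match(es) in t2 → 4 row(s).
- t1[3] book_id=4 → 4 match(es) in t2 → 4 row(s).
- t1[4] book_id=2 → 5 match(es) in t2 → 5 row(s).
- t1[5] book_id=NULL → no match; kept with NULLs on the t2 side.

NULL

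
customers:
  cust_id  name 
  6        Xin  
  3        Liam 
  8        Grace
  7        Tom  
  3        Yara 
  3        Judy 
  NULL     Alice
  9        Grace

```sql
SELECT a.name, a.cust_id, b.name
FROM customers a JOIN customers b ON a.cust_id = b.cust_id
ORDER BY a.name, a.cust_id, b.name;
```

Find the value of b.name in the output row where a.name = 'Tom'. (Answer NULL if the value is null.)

INNER JOIN keeps only pairs where the ON condition holds.
Matching on a.cust_id = b.cust_id. A NULL in a compared column never satisfies the condition.
- a[0] cust_id=6 → 1 match(es) in b → 1 row(s).
- a[1] cust_id=3 → 3 match(es) in b → 3 row(s).
- a[2] cust_id=8 → 1 match(es) in b → 1 row(s).
- a[3] cust_id=7 → 1 match(es) in b → 1 row(s).
- a[4] cust_id=3 → 3 match(es) in b → 3 row(s).
- a[5] cust_id=3 → 3 match(es) in b → 3 row(s).
- a[6] cust_id=NULL → no match; dropped.
- a[7] cust_id=9 → 1 match(es) in b → 1 row(s).

Tom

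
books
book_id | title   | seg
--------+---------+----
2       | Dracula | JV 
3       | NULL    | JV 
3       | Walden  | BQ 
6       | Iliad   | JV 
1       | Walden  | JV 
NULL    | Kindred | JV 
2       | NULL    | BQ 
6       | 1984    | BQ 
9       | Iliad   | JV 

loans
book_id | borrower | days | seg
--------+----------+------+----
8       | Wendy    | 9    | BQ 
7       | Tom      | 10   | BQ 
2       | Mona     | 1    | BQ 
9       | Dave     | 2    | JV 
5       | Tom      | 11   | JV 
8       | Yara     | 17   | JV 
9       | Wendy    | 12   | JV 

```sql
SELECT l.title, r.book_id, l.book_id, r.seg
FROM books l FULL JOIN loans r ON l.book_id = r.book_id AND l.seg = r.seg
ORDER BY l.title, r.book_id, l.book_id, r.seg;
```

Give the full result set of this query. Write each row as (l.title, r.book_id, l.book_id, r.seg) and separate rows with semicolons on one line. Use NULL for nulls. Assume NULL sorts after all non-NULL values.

FULL OUTER JOIN keeps every row from both sides; unmatched rows get NULL for the other side's columns.
Matching on l.book_id = r.book_id AND l.seg = r.seg. A NULL in a compared column never satisfies the condition.
Matched pairs: 3; unmatched l rows kept: 7; unmatched r rows kept: 4.

(1984, NULL, 6, NULL); (Dracula, NULL, 2, NULL); (Iliad, 9, 9, JV); (Iliad, 9, 9, JV); (Iliad, NULL, 6, NULL); (Kindred, NULL, NULL, NULL); (Walden, NULL, 1, NULL); (Walden, NULL, 3, NULL); (NULL, 2, 2, BQ); (NULL, 5, NULL, JV); (NULL, 7, NULL, BQ); (NULL, 8, NULL, BQ); (NULL, 8, NULL, JV); (NULL, NULL, 3, NULL)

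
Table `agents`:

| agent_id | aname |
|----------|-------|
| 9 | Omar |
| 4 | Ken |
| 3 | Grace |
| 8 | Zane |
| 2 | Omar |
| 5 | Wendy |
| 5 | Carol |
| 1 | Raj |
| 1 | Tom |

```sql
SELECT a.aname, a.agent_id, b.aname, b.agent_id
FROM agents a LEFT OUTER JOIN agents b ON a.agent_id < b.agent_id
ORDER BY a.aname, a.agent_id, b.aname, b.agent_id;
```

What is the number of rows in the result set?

LEFT JOIN keeps every row from `agents a`; unmatched rows get NULL for `agents b`'s columns.
Matching on a.agent_id < b.agent_id.
- a[0] agent_id=9 → no match; kept with NULLs on the b side.
- a[1] agent_id=4 → 4 match(es) in b → 4 row(s).
- a[2] agent_id=3 → 5 match(es) in b → 5 row(s).
- a[3] agent_id=8 → 1 match(es) in b → 1 row(s).
- a[4] agent_id=2 → 6 match(es) in b → 6 row(s).
- a[5] agent_id=5 → 2 match(es) in b → 2 row(s).
- a[6] agent_id=5 → 2 match(es) in b → 2 row(s).
- a[7] agent_id=1 → 7 match(es) in b → 7 row(s).
- a[8] agent_id=1 → 7 match(es) in b → 7 row(s).
Total: 34 matched + 1 padded = 35 rows.

35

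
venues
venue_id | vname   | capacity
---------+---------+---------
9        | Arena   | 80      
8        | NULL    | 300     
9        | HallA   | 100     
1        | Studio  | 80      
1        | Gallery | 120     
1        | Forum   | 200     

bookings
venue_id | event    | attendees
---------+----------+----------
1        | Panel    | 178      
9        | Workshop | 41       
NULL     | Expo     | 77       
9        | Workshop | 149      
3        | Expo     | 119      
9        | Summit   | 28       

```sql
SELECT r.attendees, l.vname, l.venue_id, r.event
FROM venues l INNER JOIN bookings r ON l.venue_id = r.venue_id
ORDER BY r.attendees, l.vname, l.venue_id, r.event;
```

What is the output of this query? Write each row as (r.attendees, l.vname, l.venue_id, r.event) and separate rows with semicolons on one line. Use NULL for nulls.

(28, Arena, 9, Summit); (28, HallA, 9, Summit); (41, Arena, 9, Workshop); (41, HallA, 9, Workshop); (149, Arena, 9, Workshop); (149, HallA, 9, Workshop); (178, Forum, 1, Panel); (178, Gallery, 1, Panel); (178, Studio, 1, Panel)

INNER JOIN keeps only pairs where the ON condition holds.
Matching on l.venue_id = r.venue_id. A NULL in a compared column never satisfies the condition.
Matched pairs: 9.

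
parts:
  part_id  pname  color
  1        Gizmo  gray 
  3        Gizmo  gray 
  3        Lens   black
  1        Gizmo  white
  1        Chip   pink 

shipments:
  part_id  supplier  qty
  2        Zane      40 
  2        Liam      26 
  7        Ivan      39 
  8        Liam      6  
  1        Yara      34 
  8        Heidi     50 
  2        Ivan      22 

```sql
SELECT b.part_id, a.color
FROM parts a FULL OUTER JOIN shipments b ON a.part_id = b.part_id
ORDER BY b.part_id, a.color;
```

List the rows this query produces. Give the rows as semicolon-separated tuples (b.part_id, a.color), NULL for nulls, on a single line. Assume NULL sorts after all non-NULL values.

FULL OUTER JOIN keeps every row from both sides; unmatched rows get NULL for the other side's columns.
Matching on a.part_id = b.part_id.
- a[0] part_id=1 → 1 match(es) in b → 1 row(s).
- a[1] part_id=3 → no match; kept with NULLs on the b side.
- a[2] part_id=3 → no match; kept with NULLs on the b side.
- a[3] part_id=1 → 1 match(es) in b → 1 row(s).
- a[4] part_id=1 → 1 match(es) in b → 1 row(s).
- 6 b row(s) had no a match → kept, a columns NULL.

(1, gray); (1, pink); (1, white); (2, NULL); (2, NULL); (2, NULL); (7, NULL); (8, NULL); (8, NULL); (NULL, black); (NULL, gray)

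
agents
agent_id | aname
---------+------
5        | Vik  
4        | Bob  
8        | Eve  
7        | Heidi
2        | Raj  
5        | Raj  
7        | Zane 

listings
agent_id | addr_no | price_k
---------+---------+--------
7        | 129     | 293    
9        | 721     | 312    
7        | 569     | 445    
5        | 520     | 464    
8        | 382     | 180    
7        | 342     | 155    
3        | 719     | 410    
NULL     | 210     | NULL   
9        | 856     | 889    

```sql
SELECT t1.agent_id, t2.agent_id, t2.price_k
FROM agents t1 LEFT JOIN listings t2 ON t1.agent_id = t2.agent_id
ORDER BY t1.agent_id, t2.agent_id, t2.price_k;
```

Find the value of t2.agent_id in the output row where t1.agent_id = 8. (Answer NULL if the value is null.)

8

LEFT JOIN keeps every row from `agents`; unmatched rows get NULL for `listings`'s columns.
Matching on t1.agent_id = t2.agent_id. A NULL in a compared column never satisfies the condition.
- t1 (agent_id=5) pairs with 1 row(s) of t2.
- t1 (agent_id=4) has no partner → padded with NULL.
- t1 (agent_id=8) pairs with 1 row(s) of t2.
- t1 (agent_id=7) pairs with 3 row(s) of t2.
- t1 (agent_id=2) has no partner → padded with NULL.
- t1 (agent_id=5) pairs with 1 row(s) of t2.
- t1 (agent_id=7) pairs with 3 row(s) of t2.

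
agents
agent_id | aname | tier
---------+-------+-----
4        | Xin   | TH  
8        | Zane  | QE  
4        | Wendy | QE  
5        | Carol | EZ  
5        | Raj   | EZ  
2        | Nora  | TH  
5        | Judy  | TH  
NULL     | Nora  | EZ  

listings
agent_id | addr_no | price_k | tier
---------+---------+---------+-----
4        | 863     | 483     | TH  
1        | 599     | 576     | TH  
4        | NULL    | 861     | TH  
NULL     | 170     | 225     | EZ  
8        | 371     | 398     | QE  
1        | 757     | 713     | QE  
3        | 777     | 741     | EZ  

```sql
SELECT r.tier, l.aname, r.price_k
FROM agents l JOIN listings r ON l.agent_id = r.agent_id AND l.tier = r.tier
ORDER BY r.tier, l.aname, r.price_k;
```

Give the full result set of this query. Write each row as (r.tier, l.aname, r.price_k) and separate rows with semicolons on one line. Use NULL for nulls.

INNER JOIN keeps only pairs where the ON condition holds.
Matching on l.agent_id = r.agent_id AND l.tier = r.tier. A NULL in a compared column never satisfies the condition.
- l[0] agent_id=4, tier=TH → 2 match(es) in r → 2 row(s).
- l[1] agent_id=8, tier=QE → 1 match(es) in r → 1 row(s).
- l[2] agent_id=4, tier=QE → no match; dropped.
- l[3] agent_id=5, tier=EZ → no match; dropped.
- l[4] agent_id=5, tier=EZ → no match; dropped.
- l[5] agent_id=2, tier=TH → no match; dropped.
- l[6] agent_id=5, tier=TH → no match; dropped.
- l[7] agent_id=NULL, tier=EZ → no match; dropped.
After projecting and ordering:
r.tier | l.aname | r.price_k
QE | Zane | 398
TH | Xin | 483
TH | Xin | 861

(QE, Zane, 398); (TH, Xin, 483); (TH, Xin, 861)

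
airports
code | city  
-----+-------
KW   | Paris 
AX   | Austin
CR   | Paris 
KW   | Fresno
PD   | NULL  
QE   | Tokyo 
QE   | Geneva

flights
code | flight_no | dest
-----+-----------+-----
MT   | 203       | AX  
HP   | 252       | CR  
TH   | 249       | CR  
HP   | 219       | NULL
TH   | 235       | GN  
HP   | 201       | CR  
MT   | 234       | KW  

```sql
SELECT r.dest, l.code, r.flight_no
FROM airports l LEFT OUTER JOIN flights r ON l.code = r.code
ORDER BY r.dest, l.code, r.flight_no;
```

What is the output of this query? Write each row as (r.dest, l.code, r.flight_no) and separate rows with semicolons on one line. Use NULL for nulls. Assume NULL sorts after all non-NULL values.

LEFT JOIN keeps every row from `airports`; unmatched rows get NULL for `flights`'s columns.
Matching on l.code = r.code.
Matched pairs: 0; unmatched l rows kept: 7.

(NULL, AX, NULL); (NULL, CR, NULL); (NULL, KW, NULL); (NULL, KW, NULL); (NULL, PD, NULL); (NULL, QE, NULL); (NULL, QE, NULL)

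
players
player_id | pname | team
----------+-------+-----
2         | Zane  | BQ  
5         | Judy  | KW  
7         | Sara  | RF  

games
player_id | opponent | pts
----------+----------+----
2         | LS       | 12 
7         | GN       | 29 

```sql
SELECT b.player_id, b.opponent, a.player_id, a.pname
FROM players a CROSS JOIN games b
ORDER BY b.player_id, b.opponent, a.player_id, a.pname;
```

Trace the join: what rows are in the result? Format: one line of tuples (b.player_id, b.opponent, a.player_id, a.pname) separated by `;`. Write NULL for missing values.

(2, LS, 2, Zane); (2, LS, 5, Judy); (2, LS, 7, Sara); (7, GN, 2, Zane); (7, GN, 5, Judy); (7, GN, 7, Sara)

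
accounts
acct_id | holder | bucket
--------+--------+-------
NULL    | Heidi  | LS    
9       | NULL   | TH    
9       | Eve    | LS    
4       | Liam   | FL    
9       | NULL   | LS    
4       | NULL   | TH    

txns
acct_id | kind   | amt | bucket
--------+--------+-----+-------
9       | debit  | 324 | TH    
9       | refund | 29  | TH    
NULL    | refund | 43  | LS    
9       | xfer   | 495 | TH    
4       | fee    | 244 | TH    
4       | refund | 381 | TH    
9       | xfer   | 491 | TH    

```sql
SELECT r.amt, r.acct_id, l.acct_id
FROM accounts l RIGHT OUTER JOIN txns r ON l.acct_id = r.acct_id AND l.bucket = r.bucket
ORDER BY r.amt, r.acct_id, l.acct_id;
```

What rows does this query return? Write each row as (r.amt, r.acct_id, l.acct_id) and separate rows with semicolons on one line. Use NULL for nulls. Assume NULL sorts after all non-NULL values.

(29, 9, 9); (43, NULL, NULL); (244, 4, 4); (324, 9, 9); (381, 4, 4); (491, 9, 9); (495, 9, 9)

RIGHT JOIN keeps every row from `txns`; unmatched rows get NULL for `accounts`'s columns.
Matching on l.acct_id = r.acct_id AND l.bucket = r.bucket. A NULL in a compared column never satisfies the condition.
- l row (acct_id=NULL, bucket=LS): no match.
- l row (acct_id=9, bucket=TH): matches 4 r row(s) → 4 output row(s).
- l row (acct_id=9, bucket=LS): no match.
- l row (acct_id=4, bucket=FL): no match.
- l row (acct_id=9, bucket=LS): no match.
- l row (acct_id=4, bucket=TH): matches 2 r row(s) → 2 output row(s).
- 1 row(s) from r found no l partner → padded with NULL.
After projecting and ordering:
r.amt | r.acct_id | l.acct_id
29 | 9 | 9
43 | NULL | NULL
244 | 4 | 4
324 | 9 | 9
381 | 4 | 4
491 | 9 | 9
495 | 9 | 9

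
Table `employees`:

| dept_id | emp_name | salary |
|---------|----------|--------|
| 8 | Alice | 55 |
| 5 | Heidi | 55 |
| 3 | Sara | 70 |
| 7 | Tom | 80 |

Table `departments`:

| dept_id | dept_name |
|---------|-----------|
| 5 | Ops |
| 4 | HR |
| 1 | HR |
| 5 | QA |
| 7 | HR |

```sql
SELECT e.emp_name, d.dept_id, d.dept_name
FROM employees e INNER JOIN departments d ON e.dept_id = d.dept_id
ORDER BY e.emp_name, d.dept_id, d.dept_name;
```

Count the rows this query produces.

INNER JOIN keeps only pairs where the ON condition holds.
Matching on e.dept_id = d.dept_id.
- e (dept_id=8) has no partner → excluded.
- e (dept_id=5) pairs with 2 row(s) of d.
- e (dept_id=3) has no partner → excluded.
- e (dept_id=7) pairs with 1 row(s) of d.
Total: 3 rows.

3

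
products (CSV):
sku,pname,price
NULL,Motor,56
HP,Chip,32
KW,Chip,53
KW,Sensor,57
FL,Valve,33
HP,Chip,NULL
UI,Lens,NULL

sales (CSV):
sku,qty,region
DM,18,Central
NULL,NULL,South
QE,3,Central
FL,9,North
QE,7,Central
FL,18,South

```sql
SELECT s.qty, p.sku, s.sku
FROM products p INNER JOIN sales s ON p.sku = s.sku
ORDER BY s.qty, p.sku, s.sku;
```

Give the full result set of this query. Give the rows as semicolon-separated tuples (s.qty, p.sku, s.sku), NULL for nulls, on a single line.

(9, FL, FL); (18, FL, FL)

INNER JOIN keeps only pairs where the ON condition holds.
Matching on p.sku = s.sku. A NULL in a compared column never satisfies the condition.
- p row (sku=NULL): no match → dropped.
- p row (sku=HP): no match → dropped.
- p row (sku=KW): no match → dropped.
- p row (sku=KW): no match → dropped.
- p row (sku=FL): matches 2 s row(s) → 2 output row(s).
- p row (sku=HP): no match → dropped.
- p row (sku=UI): no match → dropped.
After projecting and ordering:
s.qty | p.sku | s.sku
9 | FL | FL
18 | FL | FL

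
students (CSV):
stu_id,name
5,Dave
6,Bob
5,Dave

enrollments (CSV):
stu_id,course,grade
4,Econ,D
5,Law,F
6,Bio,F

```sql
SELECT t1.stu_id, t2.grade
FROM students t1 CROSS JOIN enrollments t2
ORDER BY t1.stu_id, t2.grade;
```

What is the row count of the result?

9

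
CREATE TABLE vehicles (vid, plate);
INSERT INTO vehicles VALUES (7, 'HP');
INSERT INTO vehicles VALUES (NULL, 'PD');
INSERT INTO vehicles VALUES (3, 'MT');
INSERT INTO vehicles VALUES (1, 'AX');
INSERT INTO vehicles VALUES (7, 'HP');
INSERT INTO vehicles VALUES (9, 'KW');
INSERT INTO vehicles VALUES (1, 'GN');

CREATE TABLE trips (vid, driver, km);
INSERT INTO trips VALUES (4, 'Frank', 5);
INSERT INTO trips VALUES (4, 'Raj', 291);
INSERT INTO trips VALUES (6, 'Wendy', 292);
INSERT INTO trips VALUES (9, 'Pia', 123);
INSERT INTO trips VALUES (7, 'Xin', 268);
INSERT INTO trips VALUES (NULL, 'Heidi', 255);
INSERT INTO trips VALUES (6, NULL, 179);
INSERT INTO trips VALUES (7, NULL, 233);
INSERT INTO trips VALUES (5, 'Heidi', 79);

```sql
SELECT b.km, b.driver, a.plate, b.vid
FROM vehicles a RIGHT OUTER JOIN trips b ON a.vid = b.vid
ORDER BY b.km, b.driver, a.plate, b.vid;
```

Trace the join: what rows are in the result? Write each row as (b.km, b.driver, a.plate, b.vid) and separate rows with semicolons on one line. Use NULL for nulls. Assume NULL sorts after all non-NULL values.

RIGHT JOIN keeps every row from `trips`; unmatched rows get NULL for `vehicles`'s columns.
Matching on a.vid = b.vid. A NULL in a compared column never satisfies the condition.
- a row (vid=7): matches 2 b row(s) → 2 output row(s).
- a row (vid=NULL): no match.
- a row (vid=3): no match.
- a row (vid=1): no match.
- a row (vid=7): matches 2 b row(s) → 2 output row(s).
- a row (vid=9): matches 1 b row(s) → 1 output row(s).
- a row (vid=1): no match.
- plus 6 unmatched b row(s), each kept with NULL a columns.

(5, Frank, NULL, 4); (79, Heidi, NULL, 5); (123, Pia, KW, 9); (179, NULL, NULL, 6); (233, NULL, HP, 7); (233, NULL, HP, 7); (255, Heidi, NULL, NULL); (268, Xin, HP, 7); (268, Xin, HP, 7); (291, Raj, NULL, 4); (292, Wendy, NULL, 6)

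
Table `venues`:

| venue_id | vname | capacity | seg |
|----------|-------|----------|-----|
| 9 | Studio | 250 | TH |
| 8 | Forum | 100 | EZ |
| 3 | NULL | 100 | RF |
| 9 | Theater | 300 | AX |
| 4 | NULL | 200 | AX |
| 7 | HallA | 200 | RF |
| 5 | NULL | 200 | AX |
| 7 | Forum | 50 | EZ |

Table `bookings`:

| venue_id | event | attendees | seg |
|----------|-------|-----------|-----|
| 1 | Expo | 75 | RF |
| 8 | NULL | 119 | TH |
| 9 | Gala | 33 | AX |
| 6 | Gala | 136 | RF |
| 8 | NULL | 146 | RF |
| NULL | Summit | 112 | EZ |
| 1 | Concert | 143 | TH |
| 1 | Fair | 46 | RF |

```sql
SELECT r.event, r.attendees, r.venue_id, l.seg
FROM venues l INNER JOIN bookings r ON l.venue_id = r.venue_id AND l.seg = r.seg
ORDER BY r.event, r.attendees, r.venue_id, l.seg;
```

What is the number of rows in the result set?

1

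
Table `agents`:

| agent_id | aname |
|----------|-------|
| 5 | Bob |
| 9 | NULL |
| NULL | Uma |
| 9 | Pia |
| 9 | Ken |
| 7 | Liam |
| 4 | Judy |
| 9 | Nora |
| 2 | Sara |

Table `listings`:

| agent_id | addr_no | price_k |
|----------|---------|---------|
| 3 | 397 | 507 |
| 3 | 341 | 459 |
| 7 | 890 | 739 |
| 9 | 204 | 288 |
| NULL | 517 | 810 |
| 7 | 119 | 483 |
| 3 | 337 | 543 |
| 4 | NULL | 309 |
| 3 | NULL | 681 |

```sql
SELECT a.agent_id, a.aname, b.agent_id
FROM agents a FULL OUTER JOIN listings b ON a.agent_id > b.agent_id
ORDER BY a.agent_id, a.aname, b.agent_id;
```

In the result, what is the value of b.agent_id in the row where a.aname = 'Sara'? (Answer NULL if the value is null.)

FULL OUTER JOIN keeps every row from both sides; unmatched rows get NULL for the other side's columns.
Matching on a.agent_id > b.agent_id. A NULL in a compared column never satisfies the condition.
- agent_id=5: 5 matching b row(s), so 5 row(s) emitted.
- agent_id=9: 7 matching b row(s), so 7 row(s) emitted.
- agent_id=NULL: no b row matches, row kept with b columns NULL.
- agent_id=9: 7 matching b row(s), so 7 row(s) emitted.
- agent_id=9: 7 matching b row(s), so 7 row(s) emitted.
- agent_id=7: 5 matching b row(s), so 5 row(s) emitted.
- agent_id=4: 4 matching b row(s), so 4 row(s) emitted.
- agent_id=9: 7 matching b row(s), so 7 row(s) emitted.
- agent_id=2: no b row matches, row kept with b columns NULL.
- 2 b row(s) had no a match → kept, a columns NULL.

NULL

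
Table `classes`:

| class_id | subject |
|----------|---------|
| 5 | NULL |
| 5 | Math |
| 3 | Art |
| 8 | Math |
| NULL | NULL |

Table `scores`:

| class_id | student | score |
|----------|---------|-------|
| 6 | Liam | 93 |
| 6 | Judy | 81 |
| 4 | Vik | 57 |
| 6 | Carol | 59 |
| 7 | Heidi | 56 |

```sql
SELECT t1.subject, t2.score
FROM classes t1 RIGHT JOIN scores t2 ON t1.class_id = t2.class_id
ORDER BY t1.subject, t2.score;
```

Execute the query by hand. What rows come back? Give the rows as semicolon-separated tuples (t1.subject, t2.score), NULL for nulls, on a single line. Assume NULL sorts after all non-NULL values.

(NULL, 56); (NULL, 57); (NULL, 59); (NULL, 81); (NULL, 93)

RIGHT JOIN keeps every row from `scores`; unmatched rows get NULL for `classes`'s columns.
Matching on t1.class_id = t2.class_id. A NULL in a compared column never satisfies the condition.
- t1 row (class_id=5): no match.
- t1 row (class_id=5): no match.
- t1 row (class_id=3): no match.
- t1 row (class_id=8): no match.
- t1 row (class_id=NULL): no match.
- 5 row(s) from t2 found no t1 partner → padded with NULL.
After projecting and ordering:
t1.subject | t2.score
NULL | 56
NULL | 57
NULL | 59
NULL | 81
NULL | 93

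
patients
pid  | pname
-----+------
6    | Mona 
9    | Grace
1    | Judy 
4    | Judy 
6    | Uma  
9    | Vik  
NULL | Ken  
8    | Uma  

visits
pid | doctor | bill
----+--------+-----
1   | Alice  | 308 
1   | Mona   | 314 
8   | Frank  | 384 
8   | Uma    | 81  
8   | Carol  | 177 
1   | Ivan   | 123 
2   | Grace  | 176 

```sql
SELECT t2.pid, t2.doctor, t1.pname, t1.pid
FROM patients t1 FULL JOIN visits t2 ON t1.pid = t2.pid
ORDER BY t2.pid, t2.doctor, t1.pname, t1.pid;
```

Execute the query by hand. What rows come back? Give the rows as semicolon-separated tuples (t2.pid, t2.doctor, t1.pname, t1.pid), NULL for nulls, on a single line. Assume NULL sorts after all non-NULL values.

(1, Alice, Judy, 1); (1, Ivan, Judy, 1); (1, Mona, Judy, 1); (2, Grace, NULL, NULL); (8, Carol, Uma, 8); (8, Frank, Uma, 8); (8, Uma, Uma, 8); (NULL, NULL, Grace, 9); (NULL, NULL, Judy, 4); (NULL, NULL, Ken, NULL); (NULL, NULL, Mona, 6); (NULL, NULL, Uma, 6); (NULL, NULL, Vik, 9)

FULL OUTER JOIN keeps every row from both sides; unmatched rows get NULL for the other side's columns.
Matching on t1.pid = t2.pid. A NULL in a compared column never satisfies the condition.
Matched pairs: 6; unmatched t1 rows kept: 6; unmatched t2 rows kept: 1.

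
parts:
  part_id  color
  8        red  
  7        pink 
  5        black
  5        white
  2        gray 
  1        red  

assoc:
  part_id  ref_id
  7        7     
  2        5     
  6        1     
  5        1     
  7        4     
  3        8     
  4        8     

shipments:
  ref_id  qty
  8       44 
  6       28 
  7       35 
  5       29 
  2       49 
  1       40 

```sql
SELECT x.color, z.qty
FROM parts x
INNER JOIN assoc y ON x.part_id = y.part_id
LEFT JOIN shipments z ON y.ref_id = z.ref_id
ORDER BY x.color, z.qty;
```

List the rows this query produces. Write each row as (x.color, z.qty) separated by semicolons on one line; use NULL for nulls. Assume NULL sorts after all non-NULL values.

Evaluate left to right. First `parts x INNER JOIN assoc y` on part_id: 5 row(s).
Then LEFT JOIN `shipments z` on ref_id: each of those 5 rows is kept; rows whose y.ref_id has no match in z get NULL for z's columns.

(black, 40); (gray, 29); (pink, 35); (pink, NULL); (white, 40)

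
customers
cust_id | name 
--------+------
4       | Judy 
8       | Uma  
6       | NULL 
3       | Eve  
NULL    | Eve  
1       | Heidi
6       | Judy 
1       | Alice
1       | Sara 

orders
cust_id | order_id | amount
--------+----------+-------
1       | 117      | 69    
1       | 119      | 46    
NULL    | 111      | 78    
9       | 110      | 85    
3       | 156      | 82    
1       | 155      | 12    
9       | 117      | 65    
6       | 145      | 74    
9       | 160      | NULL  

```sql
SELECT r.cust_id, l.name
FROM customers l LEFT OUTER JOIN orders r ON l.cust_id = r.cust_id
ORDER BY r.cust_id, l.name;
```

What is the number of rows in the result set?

15

LEFT JOIN keeps every row from `customers`; unmatched rows get NULL for `orders`'s columns.
Matching on l.cust_id = r.cust_id. A NULL in a compared column never satisfies the condition.
Matched pairs: 12; unmatched l rows kept: 3.
Total: 12 matched + 3 padded = 15 rows.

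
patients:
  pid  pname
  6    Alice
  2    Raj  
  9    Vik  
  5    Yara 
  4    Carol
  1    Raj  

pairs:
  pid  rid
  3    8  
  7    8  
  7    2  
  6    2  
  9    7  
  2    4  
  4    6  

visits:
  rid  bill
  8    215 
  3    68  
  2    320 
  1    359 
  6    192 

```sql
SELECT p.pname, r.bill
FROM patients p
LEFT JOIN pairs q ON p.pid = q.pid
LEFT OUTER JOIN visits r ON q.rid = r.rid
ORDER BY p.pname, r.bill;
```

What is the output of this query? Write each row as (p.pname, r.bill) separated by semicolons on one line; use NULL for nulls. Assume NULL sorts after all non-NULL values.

Joins associate left-to-right: patients LEFT JOIN pairs on pid gives 6 intermediate row(s).
Then LEFT JOIN `visits r` on rid: each of those 6 rows is kept; rows whose q.rid has no match in r get NULL for r's columns.

(Alice, 320); (Carol, 192); (Raj, NULL); (Raj, NULL); (Vik, NULL); (Yara, NULL)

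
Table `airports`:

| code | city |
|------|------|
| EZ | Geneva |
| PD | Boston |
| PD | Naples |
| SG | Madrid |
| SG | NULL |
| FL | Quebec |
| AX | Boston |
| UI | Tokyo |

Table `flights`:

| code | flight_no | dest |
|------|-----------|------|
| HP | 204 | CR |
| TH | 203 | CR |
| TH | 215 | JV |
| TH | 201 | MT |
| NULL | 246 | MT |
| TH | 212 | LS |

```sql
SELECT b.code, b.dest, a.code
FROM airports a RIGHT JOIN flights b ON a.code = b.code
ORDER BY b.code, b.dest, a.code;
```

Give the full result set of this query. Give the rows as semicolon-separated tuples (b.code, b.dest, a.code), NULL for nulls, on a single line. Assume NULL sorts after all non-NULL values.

RIGHT JOIN keeps every row from `flights`; unmatched rows get NULL for `airports`'s columns.
Matching on a.code = b.code. A NULL in a compared column never satisfies the condition.
- a (code=EZ) has no partner in b.
- a (code=PD) has no partner in b.
- a (code=PD) has no partner in b.
- a (code=SG) has no partner in b.
- a (code=SG) has no partner in b.
- a (code=FL) has no partner in b.
- a (code=AX) has no partner in b.
- a (code=UI) has no partner in b.
- 6 row(s) from b found no a partner → padded with NULL.
After projecting and ordering:
b.code | b.dest | a.code
HP | CR | NULL
TH | CR | NULL
TH | JV | NULL
TH | LS | NULL
TH | MT | NULL
NULL | MT | NULL

(HP, CR, NULL); (TH, CR, NULL); (TH, JV, NULL); (TH, LS, NULL); (TH, MT, NULL); (NULL, MT, NULL)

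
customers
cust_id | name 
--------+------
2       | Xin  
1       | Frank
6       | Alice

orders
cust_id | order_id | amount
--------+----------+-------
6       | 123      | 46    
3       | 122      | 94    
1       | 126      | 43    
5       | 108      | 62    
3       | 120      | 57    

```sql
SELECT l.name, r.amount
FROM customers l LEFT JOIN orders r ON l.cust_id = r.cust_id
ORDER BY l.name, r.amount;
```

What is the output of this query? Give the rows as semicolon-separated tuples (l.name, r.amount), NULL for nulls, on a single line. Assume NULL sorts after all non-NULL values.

LEFT JOIN keeps every row from `customers`; unmatched rows get NULL for `orders`'s columns.
Matching on l.cust_id = r.cust_id.
- l (cust_id=2) has no partner → padded with NULL.
- l (cust_id=1) pairs with 1 row(s) of r.
- l (cust_id=6) pairs with 1 row(s) of r.
After projecting and ordering:
l.name | r.amount
Alice | 46
Frank | 43
Xin | NULL

(Alice, 46); (Frank, 43); (Xin, NULL)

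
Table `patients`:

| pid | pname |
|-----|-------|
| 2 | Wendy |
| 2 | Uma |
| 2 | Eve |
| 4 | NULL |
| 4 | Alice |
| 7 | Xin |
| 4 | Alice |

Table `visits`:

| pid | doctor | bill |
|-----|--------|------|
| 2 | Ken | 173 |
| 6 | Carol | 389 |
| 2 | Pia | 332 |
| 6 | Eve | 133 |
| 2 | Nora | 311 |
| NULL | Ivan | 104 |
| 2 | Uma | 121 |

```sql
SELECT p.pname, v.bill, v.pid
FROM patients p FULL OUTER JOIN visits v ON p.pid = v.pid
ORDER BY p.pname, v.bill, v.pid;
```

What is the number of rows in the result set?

FULL OUTER JOIN keeps every row from both sides; unmatched rows get NULL for the other side's columns.
Matching on p.pid = v.pid. A NULL in a compared column never satisfies the condition.
- p[0] pid=2 → 4 match(es) in v → 4 row(s).
- p[1] pid=2 → 4 match(es) in v → 4 row(s).
- p[2] pid=2 → 4 match(es) in v → 4 row(s).
- p[3] pid=4 → no match; kept with NULLs on the v side.
- p[4] pid=4 → no match; kept with NULLs on the v side.
- p[5] pid=7 → no match; kept with NULLs on the v side.
- p[6] pid=4 → no match; kept with NULLs on the v side.
- plus 3 unmatched v row(s), each kept with NULL p columns.
Total: 12 matched + 7 padded = 19 rows.

19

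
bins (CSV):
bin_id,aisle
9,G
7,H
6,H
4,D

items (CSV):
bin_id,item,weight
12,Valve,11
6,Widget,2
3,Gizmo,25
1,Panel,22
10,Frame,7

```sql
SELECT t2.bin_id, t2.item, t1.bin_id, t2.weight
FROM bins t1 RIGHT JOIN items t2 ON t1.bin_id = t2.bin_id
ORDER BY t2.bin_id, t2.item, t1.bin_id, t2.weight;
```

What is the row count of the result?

RIGHT JOIN keeps every row from `items`; unmatched rows get NULL for `bins`'s columns.
Matching on t1.bin_id = t2.bin_id.
- t1 (bin_id=9) has no partner in t2.
- t1 (bin_id=7) has no partner in t2.
- t1 (bin_id=6) pairs with 1 row(s) of t2.
- t1 (bin_id=4) has no partner in t2.
- 4 row(s) from t2 found no t1 partner → padded with NULL.
Total: 1 matched + 4 padded = 5 rows.

5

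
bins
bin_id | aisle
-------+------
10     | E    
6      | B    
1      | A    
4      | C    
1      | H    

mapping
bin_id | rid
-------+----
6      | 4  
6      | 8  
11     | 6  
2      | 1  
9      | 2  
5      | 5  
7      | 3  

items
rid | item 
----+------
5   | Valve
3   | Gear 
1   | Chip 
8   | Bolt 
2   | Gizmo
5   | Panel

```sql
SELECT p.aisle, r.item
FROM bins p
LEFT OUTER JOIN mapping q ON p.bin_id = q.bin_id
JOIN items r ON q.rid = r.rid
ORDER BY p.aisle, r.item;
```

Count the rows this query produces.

1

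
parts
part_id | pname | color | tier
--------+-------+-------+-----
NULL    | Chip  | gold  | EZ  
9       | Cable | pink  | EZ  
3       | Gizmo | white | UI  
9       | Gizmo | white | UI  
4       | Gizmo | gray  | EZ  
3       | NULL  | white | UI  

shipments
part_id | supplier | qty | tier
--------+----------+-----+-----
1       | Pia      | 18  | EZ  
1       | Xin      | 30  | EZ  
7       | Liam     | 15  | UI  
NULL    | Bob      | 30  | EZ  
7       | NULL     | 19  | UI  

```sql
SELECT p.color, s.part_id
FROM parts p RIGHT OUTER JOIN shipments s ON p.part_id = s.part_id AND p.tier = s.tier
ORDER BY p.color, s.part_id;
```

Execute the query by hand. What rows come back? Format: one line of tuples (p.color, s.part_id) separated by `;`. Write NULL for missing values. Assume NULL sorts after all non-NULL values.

(NULL, 1); (NULL, 1); (NULL, 7); (NULL, 7); (NULL, NULL)

RIGHT JOIN keeps every row from `shipments`; unmatched rows get NULL for `parts`'s columns.
Matching on p.part_id = s.part_id AND p.tier = s.tier. A NULL in a compared column never satisfies the condition.
- part_id=NULL, tier=EZ: no matching s row.
- part_id=9, tier=EZ: no matching s row.
- part_id=3, tier=UI: no matching s row.
- part_id=9, tier=UI: no matching s row.
- part_id=4, tier=EZ: no matching s row.
- part_id=3, tier=UI: no matching s row.
- plus 5 unmatched s row(s), each kept with NULL p columns.
After projecting and ordering:
p.color | s.part_id
NULL | 1
NULL | 1
NULL | 7
NULL | 7
NULL | NULL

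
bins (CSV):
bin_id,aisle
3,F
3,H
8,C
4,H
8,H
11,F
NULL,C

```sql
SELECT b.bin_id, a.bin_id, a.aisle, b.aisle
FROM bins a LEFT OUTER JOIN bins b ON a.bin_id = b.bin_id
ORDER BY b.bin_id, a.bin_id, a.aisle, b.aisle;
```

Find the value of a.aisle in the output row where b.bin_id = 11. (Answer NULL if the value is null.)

LEFT JOIN keeps every row from `bins a`; unmatched rows get NULL for `bins b`'s columns.
Matching on a.bin_id = b.bin_id. A NULL in a compared column never satisfies the condition.
Matched pairs: 10; unmatched a rows kept: 1.

F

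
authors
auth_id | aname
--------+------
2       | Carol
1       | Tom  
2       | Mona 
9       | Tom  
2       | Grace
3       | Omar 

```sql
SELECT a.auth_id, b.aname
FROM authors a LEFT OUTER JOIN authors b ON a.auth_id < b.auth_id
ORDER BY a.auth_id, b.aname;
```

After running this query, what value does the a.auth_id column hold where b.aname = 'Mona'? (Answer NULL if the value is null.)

LEFT JOIN keeps every row from `authors a`; unmatched rows get NULL for `authors b`'s columns.
Matching on a.auth_id < b.auth_id.
Matched pairs: 12; unmatched a rows kept: 1.

1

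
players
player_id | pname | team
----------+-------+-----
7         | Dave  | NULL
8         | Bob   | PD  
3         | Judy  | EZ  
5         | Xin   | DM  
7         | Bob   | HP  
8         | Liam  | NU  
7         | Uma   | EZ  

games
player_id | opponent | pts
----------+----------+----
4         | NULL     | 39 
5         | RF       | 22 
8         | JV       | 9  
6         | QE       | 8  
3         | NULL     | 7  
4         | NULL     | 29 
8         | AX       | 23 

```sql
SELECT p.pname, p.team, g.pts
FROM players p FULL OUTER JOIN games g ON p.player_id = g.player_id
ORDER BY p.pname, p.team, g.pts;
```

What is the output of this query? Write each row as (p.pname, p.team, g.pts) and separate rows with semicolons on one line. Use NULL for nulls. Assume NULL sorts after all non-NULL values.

(Bob, HP, NULL); (Bob, PD, 9); (Bob, PD, 23); (Dave, NULL, NULL); (Judy, EZ, 7); (Liam, NU, 9); (Liam, NU, 23); (Uma, EZ, NULL); (Xin, DM, 22); (NULL, NULL, 8); (NULL, NULL, 29); (NULL, NULL, 39)

FULL OUTER JOIN keeps every row from both sides; unmatched rows get NULL for the other side's columns.
Matching on p.player_id = g.player_id.
- player_id=7: no g row matches, row kept with g columns NULL.
- player_id=8: 2 matching g row(s), so 2 row(s) emitted.
- player_id=3: 1 matching g row(s), so 1 row(s) emitted.
- player_id=5: 1 matching g row(s), so 1 row(s) emitted.
- player_id=7: no g row matches, row kept with g columns NULL.
- player_id=8: 2 matching g row(s), so 2 row(s) emitted.
- player_id=7: no g row matches, row kept with g columns NULL.
- 3 row(s) from g found no p partner → padded with NULL.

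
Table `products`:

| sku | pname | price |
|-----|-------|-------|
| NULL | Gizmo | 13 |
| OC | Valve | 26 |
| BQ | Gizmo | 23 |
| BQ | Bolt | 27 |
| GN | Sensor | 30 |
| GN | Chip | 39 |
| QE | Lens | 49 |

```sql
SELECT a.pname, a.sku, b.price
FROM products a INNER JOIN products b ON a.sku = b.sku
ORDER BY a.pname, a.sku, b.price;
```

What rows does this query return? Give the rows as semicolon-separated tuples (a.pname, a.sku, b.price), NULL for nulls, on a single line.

(Bolt, BQ, 23); (Bolt, BQ, 27); (Chip, GN, 30); (Chip, GN, 39); (Gizmo, BQ, 23); (Gizmo, BQ, 27); (Lens, QE, 49); (Sensor, GN, 30); (Sensor, GN, 39); (Valve, OC, 26)

INNER JOIN keeps only pairs where the ON condition holds.
Matching on a.sku = b.sku. A NULL in a compared column never satisfies the condition.
- a (sku=NULL) has no partner → excluded.
- a (sku=OC) pairs with 1 row(s) of b.
- a (sku=BQ) pairs with 2 row(s) of b.
- a (sku=BQ) pairs with 2 row(s) of b.
- a (sku=GN) pairs with 2 row(s) of b.
- a (sku=GN) pairs with 2 row(s) of b.
- a (sku=QE) pairs with 1 row(s) of b.
After projecting and ordering:
a.pname | a.sku | b.price
Bolt | BQ | 23
Bolt | BQ | 27
Chip | GN | 30
Chip | GN | 39
Gizmo | BQ | 23
Gizmo | BQ | 27
Lens | QE | 49
Sensor | GN | 30
Sensor | GN | 39
Valve | OC | 26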